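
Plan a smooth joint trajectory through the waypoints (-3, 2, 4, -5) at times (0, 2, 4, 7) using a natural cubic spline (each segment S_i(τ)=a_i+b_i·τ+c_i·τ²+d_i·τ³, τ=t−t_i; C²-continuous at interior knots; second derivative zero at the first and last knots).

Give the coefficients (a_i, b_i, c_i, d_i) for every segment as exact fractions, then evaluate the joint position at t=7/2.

  seg 0: a=-3 b=51/19 c=0 d=-7/152
  seg 1: a=2 b=81/38 c=-21/76 d=-11/76
  seg 2: a=4 b=-27/38 c=-87/76 d=29/228
S(7/2) = 2485/608

Δ: Δ0=5/2, Δ1=1, Δ2=-3
row 1: diag=8, rhs=-9; c'=1/4, d'=-9/8
row 2: denom=10−2·1/4=19/2; d'=(-24−2·-9/8)/(19/2)=-87/38
back: M2=-87/38
back: M1=-9/8−1/4·-87/38=-21/38
M: M0=0, M1=-21/38, M2=-87/38, M3=0
seg 0: a=-3, c=M0/2=0, d=(M1−M0)/(6·2)=-7/152, b=Δ0−h0·(2M0+M1)/6=51/19
seg 1: a=2, c=M1/2=-21/76, d=(M2−M1)/(6·2)=-11/76, b=Δ1−h1·(2M1+M2)/6=81/38
seg 2: a=4, c=M2/2=-87/76, d=(M3−M2)/(6·3)=29/228, b=Δ2−h2·(2M2+M3)/6=-27/38
t_q=7/2 → seg 1, τ=3/2; S=2+81/38·τ+-21/76·τ²+-11/76·τ³=2485/608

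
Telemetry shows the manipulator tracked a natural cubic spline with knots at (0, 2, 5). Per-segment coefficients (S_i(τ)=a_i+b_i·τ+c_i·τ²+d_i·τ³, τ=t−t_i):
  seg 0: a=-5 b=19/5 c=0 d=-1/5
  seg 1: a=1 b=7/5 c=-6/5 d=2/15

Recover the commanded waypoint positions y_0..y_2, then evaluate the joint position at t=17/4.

y_0 = S_0(0) = a_0 = -5
y_1 = S_1(0) = a_1 = 1
y_2 = S_1(3) = -2
t_q=17/4 is in segment 1 (τ=9/4); S_1(τ)=-13/32

y_0=-5 y_1=1 y_2=-2
S(17/4) = -13/32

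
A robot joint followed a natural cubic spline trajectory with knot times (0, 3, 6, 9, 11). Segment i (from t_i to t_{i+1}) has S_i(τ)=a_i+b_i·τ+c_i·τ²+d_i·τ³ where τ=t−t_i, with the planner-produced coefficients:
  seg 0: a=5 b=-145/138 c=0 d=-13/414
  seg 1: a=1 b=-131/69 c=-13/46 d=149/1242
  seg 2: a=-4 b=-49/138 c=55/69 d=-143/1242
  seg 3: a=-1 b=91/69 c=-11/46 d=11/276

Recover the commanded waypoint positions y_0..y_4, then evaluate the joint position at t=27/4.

y_0=5 y_1=1 y_2=-4 y_3=-1 y_4=1
S(27/4) = -11383/2944

y_0 = S_0(0) = a_0 = 5
y_1 = S_1(0) = a_1 = 1
y_2 = S_2(0) = a_2 = -4
y_3 = S_3(0) = a_3 = -1
y_4 = S_3(2) = 1
t_q=27/4 is in segment 2 (τ=3/4); S_2(τ)=-11383/2944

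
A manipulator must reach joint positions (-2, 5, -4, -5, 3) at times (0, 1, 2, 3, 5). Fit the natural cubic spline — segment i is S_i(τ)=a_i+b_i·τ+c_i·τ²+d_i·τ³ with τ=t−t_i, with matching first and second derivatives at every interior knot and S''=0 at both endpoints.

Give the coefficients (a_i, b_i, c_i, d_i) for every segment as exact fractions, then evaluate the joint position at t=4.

  seg 0: a=-2 b=1013/86 c=0 d=-411/86
  seg 1: a=5 b=-110/43 c=-1233/86 d=679/86
  seg 2: a=-4 b=-649/86 c=402/43 d=-241/86
  seg 3: a=-5 b=118/43 c=81/86 d=-27/172
S(4) = -253/172

Δ: Δ0=7, Δ1=-9, Δ2=-1, Δ3=4
row 1: diag=4, rhs=-96; c'=1/4, d'=-24
row 2: denom=4−1·1/4=15/4; d'=(48−1·-24)/(15/4)=96/5
row 3: denom=6−1·4/15=86/15; d'=(30−1·96/5)/(86/15)=81/43
back: M3=81/43
back: M2=96/5−4/15·81/43=804/43
back: M1=-24−1/4·804/43=-1233/43
M: M0=0, M1=-1233/43, M2=804/43, M3=81/43, M4=0
seg 0: a=-2, c=M0/2=0, d=(M1−M0)/(6·1)=-411/86, b=Δ0−h0·(2M0+M1)/6=1013/86
seg 1: a=5, c=M1/2=-1233/86, d=(M2−M1)/(6·1)=679/86, b=Δ1−h1·(2M1+M2)/6=-110/43
seg 2: a=-4, c=M2/2=402/43, d=(M3−M2)/(6·1)=-241/86, b=Δ2−h2·(2M2+M3)/6=-649/86
seg 3: a=-5, c=M3/2=81/86, d=(M4−M3)/(6·2)=-27/172, b=Δ3−h3·(2M3+M4)/6=118/43
t_q=4 → seg 3, τ=1; S=-5+118/43·τ+81/86·τ²+-27/172·τ³=-253/172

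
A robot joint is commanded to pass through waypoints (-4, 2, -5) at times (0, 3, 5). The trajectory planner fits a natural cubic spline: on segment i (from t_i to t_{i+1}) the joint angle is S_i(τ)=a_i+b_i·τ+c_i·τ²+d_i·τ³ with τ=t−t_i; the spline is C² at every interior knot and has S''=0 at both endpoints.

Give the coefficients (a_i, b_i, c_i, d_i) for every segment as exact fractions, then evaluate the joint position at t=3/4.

  seg 0: a=-4 b=73/20 c=0 d=-11/60
  seg 1: a=2 b=-13/10 c=-33/20 d=11/40
S(3/4) = -343/256

Δ: Δ0=2, Δ1=-7/2
row 1: diag=10, rhs=-33; c'=1/5, d'=-33/10
back: M1=-33/10
M: M0=0, M1=-33/10, M2=0
seg 0: a=-4, c=M0/2=0, d=(M1−M0)/(6·3)=-11/60, b=Δ0−h0·(2M0+M1)/6=73/20
seg 1: a=2, c=M1/2=-33/20, d=(M2−M1)/(6·2)=11/40, b=Δ1−h1·(2M1+M2)/6=-13/10
t_q=3/4 → seg 0, τ=3/4; S=-4+73/20·τ+0·τ²+-11/60·τ³=-343/256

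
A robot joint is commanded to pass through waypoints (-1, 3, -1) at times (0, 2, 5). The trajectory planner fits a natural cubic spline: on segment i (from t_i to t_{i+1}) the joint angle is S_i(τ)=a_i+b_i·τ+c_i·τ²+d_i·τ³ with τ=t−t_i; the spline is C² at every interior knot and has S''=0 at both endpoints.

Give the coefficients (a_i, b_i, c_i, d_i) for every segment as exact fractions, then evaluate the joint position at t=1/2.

  seg 0: a=-1 b=8/3 c=0 d=-1/6
  seg 1: a=3 b=2/3 c=-1 d=1/9
S(1/2) = 5/16

Δ: Δ0=2, Δ1=-4/3
row 1: diag=10, rhs=-20; c'=3/10, d'=-2
back: M1=-2
M: M0=0, M1=-2, M2=0
seg 0: a=-1, c=M0/2=0, d=(M1−M0)/(6·2)=-1/6, b=Δ0−h0·(2M0+M1)/6=8/3
seg 1: a=3, c=M1/2=-1, d=(M2−M1)/(6·3)=1/9, b=Δ1−h1·(2M1+M2)/6=2/3
t_q=1/2 → seg 0, τ=1/2; S=-1+8/3·τ+0·τ²+-1/6·τ³=5/16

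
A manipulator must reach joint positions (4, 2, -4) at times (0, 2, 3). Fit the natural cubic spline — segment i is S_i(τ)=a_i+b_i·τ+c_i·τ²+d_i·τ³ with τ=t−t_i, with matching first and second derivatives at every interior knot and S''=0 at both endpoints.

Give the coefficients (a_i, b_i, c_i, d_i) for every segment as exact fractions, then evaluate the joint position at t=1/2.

Δ: Δ0=-1, Δ1=-6
row 1: diag=6, rhs=-30; c'=1/6, d'=-5
back: M1=-5
M: M0=0, M1=-5, M2=0
seg 0: a=4, c=M0/2=0, d=(M1−M0)/(6·2)=-5/12, b=Δ0−h0·(2M0+M1)/6=2/3
seg 1: a=2, c=M1/2=-5/2, d=(M2−M1)/(6·1)=5/6, b=Δ1−h1·(2M1+M2)/6=-13/3
t_q=1/2 → seg 0, τ=1/2; S=4+2/3·τ+0·τ²+-5/12·τ³=137/32

  seg 0: a=4 b=2/3 c=0 d=-5/12
  seg 1: a=2 b=-13/3 c=-5/2 d=5/6
S(1/2) = 137/32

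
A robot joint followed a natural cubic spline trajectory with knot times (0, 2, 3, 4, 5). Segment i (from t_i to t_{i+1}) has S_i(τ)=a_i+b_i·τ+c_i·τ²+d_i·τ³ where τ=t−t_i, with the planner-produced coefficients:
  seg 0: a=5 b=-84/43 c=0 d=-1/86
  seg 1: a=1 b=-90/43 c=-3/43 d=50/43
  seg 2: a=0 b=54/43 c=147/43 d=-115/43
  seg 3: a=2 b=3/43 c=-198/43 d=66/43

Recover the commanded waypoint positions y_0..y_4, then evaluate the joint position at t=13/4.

y_0 = S_0(0) = a_0 = 5
y_1 = S_1(0) = a_1 = 1
y_2 = S_2(0) = a_2 = 0
y_3 = S_3(0) = a_3 = 2
y_4 = S_3(1) = -1
t_q=13/4 is in segment 2 (τ=1/4); S_2(τ)=1337/2752

y_0=5 y_1=1 y_2=0 y_3=2 y_4=-1
S(13/4) = 1337/2752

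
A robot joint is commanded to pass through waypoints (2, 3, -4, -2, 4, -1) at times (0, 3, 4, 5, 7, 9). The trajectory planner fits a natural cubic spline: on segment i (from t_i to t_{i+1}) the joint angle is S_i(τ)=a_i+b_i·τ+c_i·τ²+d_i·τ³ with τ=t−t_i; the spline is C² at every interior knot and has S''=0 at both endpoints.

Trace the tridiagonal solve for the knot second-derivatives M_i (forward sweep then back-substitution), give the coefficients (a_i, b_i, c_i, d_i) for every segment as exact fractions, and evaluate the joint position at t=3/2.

  seg 0: a=2 b=15781/3900 c=0 d=-1609/3900
  seg 1: a=3 b=-13831/1950 c=-4827/1300 d=14843/3900
  seg 2: a=-4 b=-2419/780 c=2504/325 d=-781/300
  seg 3: a=-2 b=8771/1950 c=-137/1300 d=-251/780
  seg 4: a=4 b=419/1950 c=-2647/1300 d=2647/7800
S(3/2) = 69443/10400

Δ: Δ0=1/3, Δ1=-7, Δ2=2, Δ3=3, Δ4=-5/2
row 1: diag=8, rhs=-44; c'=1/8, d'=-11/2
row 2: denom=4−1·1/8=31/8; d'=(54−1·-11/2)/(31/8)=476/31
row 3: denom=6−1·8/31=178/31; d'=(6−1·476/31)/(178/31)=-145/89
row 4: denom=8−2·31/89=650/89; d'=(-33−2·-145/89)/(650/89)=-2647/650
back: M4=-2647/650
back: M3=-145/89−31/89·-2647/650=-137/650
back: M2=476/31−8/31·-137/650=5008/325
back: M1=-11/2−1/8·5008/325=-4827/650
M: M0=0, M1=-4827/650, M2=5008/325, M3=-137/650, M4=-2647/650, M5=0
seg 0: a=2, c=M0/2=0, d=(M1−M0)/(6·3)=-1609/3900, b=Δ0−h0·(2M0+M1)/6=15781/3900
seg 1: a=3, c=M1/2=-4827/1300, d=(M2−M1)/(6·1)=14843/3900, b=Δ1−h1·(2M1+M2)/6=-13831/1950
seg 2: a=-4, c=M2/2=2504/325, d=(M3−M2)/(6·1)=-781/300, b=Δ2−h2·(2M2+M3)/6=-2419/780
seg 3: a=-2, c=M3/2=-137/1300, d=(M4−M3)/(6·2)=-251/780, b=Δ3−h3·(2M3+M4)/6=8771/1950
seg 4: a=4, c=M4/2=-2647/1300, d=(M5−M4)/(6·2)=2647/7800, b=Δ4−h4·(2M4+M5)/6=419/1950
t_q=3/2 → seg 0, τ=3/2; S=2+15781/3900·τ+0·τ²+-1609/3900·τ³=69443/10400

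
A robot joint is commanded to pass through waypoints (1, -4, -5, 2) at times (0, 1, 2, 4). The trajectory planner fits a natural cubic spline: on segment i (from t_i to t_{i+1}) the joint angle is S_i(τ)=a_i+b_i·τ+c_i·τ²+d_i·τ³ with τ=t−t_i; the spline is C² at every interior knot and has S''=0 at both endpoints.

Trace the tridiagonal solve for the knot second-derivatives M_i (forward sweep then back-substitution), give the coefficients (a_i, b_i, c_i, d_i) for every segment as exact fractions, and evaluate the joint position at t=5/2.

Δ: Δ0=-5, Δ1=-1, Δ2=7/2
row 1: diag=4, rhs=24; c'=1/4, d'=6
row 2: denom=6−1·1/4=23/4; d'=(27−1·6)/(23/4)=84/23
back: M2=84/23
back: M1=6−1/4·84/23=117/23
M: M0=0, M1=117/23, M2=84/23, M3=0
seg 0: a=1, c=M0/2=0, d=(M1−M0)/(6·1)=39/46, b=Δ0−h0·(2M0+M1)/6=-269/46
seg 1: a=-4, c=M1/2=117/46, d=(M2−M1)/(6·1)=-11/46, b=Δ1−h1·(2M1+M2)/6=-76/23
seg 2: a=-5, c=M2/2=42/23, d=(M3−M2)/(6·2)=-7/23, b=Δ2−h2·(2M2+M3)/6=49/46
t_q=5/2 → seg 2, τ=1/2; S=-5+49/46·τ+42/23·τ²+-7/23·τ³=-745/184

  seg 0: a=1 b=-269/46 c=0 d=39/46
  seg 1: a=-4 b=-76/23 c=117/46 d=-11/46
  seg 2: a=-5 b=49/46 c=42/23 d=-7/23
S(5/2) = -745/184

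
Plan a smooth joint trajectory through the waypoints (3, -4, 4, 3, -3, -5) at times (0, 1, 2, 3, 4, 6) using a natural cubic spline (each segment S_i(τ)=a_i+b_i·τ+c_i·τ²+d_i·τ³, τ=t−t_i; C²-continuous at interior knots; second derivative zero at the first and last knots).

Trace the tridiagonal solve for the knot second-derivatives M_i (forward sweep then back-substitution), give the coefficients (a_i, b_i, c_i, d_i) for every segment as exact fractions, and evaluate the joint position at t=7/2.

Δ: Δ0=-7, Δ1=8, Δ2=-1, Δ3=-6, Δ4=-1
row 1: diag=4, rhs=90; c'=1/4, d'=45/2
row 2: denom=4−1·1/4=15/4; d'=(-54−1·45/2)/(15/4)=-102/5
row 3: denom=4−1·4/15=56/15; d'=(-30−1·-102/5)/(56/15)=-18/7
row 4: denom=6−1·15/56=321/56; d'=(30−1·-18/7)/(321/56)=608/107
back: M4=608/107
back: M3=-18/7−15/56·608/107=-438/107
back: M2=-102/5−4/15·-438/107=-2066/107
back: M1=45/2−1/4·-2066/107=2924/107
M: M0=0, M1=2924/107, M2=-2066/107, M3=-438/107, M4=608/107, M5=0
seg 0: a=3, c=M0/2=0, d=(M1−M0)/(6·1)=1462/321, b=Δ0−h0·(2M0+M1)/6=-3709/321
seg 1: a=-4, c=M1/2=1462/107, d=(M2−M1)/(6·1)=-2495/321, b=Δ1−h1·(2M1+M2)/6=677/321
seg 2: a=4, c=M2/2=-1033/107, d=(M3−M2)/(6·1)=814/321, b=Δ2−h2·(2M2+M3)/6=1964/321
seg 3: a=3, c=M3/2=-219/107, d=(M4−M3)/(6·1)=523/321, b=Δ3−h3·(2M3+M4)/6=-1792/321
seg 4: a=-3, c=M4/2=304/107, d=(M5−M4)/(6·2)=-152/321, b=Δ4−h4·(2M4+M5)/6=-1537/321
t_q=7/2 → seg 3, τ=1/2; S=3+-1792/321·τ+-219/107·τ²+523/321·τ³=-85/856

  seg 0: a=3 b=-3709/321 c=0 d=1462/321
  seg 1: a=-4 b=677/321 c=1462/107 d=-2495/321
  seg 2: a=4 b=1964/321 c=-1033/107 d=814/321
  seg 3: a=3 b=-1792/321 c=-219/107 d=523/321
  seg 4: a=-3 b=-1537/321 c=304/107 d=-152/321
S(7/2) = -85/856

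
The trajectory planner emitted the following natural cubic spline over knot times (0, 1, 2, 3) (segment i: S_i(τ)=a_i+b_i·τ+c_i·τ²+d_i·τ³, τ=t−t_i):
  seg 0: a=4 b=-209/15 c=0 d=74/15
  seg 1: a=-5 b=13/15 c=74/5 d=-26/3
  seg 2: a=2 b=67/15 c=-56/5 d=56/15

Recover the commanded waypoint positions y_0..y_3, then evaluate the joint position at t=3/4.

y_0=4 y_1=-5 y_2=2 y_3=-1
S(3/4) = -699/160

y_0 = S_0(0) = a_0 = 4
y_1 = S_1(0) = a_1 = -5
y_2 = S_2(0) = a_2 = 2
y_3 = S_2(1) = -1
t_q=3/4 is in segment 0 (τ=3/4); S_0(τ)=-699/160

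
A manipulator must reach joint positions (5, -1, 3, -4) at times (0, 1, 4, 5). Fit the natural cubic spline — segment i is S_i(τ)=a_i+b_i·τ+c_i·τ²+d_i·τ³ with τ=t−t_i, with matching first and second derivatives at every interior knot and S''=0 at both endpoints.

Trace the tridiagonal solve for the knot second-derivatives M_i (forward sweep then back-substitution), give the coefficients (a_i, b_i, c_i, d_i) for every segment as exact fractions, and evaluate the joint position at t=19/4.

Δ: Δ0=-6, Δ1=4/3, Δ2=-7
row 1: diag=8, rhs=44; c'=3/8, d'=11/2
row 2: denom=8−3·3/8=55/8; d'=(-50−3·11/2)/(55/8)=-532/55
back: M2=-532/55
back: M1=11/2−3/8·-532/55=502/55
M: M0=0, M1=502/55, M2=-532/55, M3=0
seg 0: a=5, c=M0/2=0, d=(M1−M0)/(6·1)=251/165, b=Δ0−h0·(2M0+M1)/6=-1241/165
seg 1: a=-1, c=M1/2=251/55, d=(M2−M1)/(6·3)=-47/45, b=Δ1−h1·(2M1+M2)/6=-488/165
seg 2: a=3, c=M2/2=-266/55, d=(M3−M2)/(6·1)=266/165, b=Δ2−h2·(2M2+M3)/6=-623/165
t_q=19/4 → seg 2, τ=3/4; S=3+-623/165·τ+-266/55·τ²+266/165·τ³=-659/352

  seg 0: a=5 b=-1241/165 c=0 d=251/165
  seg 1: a=-1 b=-488/165 c=251/55 d=-47/45
  seg 2: a=3 b=-623/165 c=-266/55 d=266/165
S(19/4) = -659/352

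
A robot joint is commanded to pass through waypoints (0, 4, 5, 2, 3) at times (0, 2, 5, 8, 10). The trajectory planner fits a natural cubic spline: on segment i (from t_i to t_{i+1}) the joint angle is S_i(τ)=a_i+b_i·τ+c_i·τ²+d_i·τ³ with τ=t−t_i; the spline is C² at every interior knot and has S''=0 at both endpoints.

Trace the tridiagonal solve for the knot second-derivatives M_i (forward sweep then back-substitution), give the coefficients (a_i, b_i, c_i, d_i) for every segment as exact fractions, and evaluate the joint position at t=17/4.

Δ: Δ0=2, Δ1=1/3, Δ2=-1, Δ3=1/2
row 1: diag=10, rhs=-10; c'=3/10, d'=-1
row 2: denom=12−3·3/10=111/10; d'=(-8−3·-1)/(111/10)=-50/111
row 3: denom=10−3·10/37=340/37; d'=(9−3·-50/111)/(340/37)=383/340
back: M3=383/340
back: M2=-50/111−10/37·383/340=-77/102
back: M1=-1−3/10·-77/102=-263/340
M: M0=0, M1=-263/340, M2=-77/102, M3=383/340, M4=0
seg 0: a=0, c=M0/2=0, d=(M1−M0)/(6·2)=-263/4080, b=Δ0−h0·(2M0+M1)/6=2303/1020
seg 1: a=4, c=M1/2=-263/680, d=(M2−M1)/(6·3)=19/18360, b=Δ1−h1·(2M1+M2)/6=757/510
seg 2: a=5, c=M2/2=-77/204, d=(M3−M2)/(6·3)=1919/18360, b=Δ2−h2·(2M2+M3)/6=-97/120
seg 3: a=2, c=M3/2=383/680, d=(M4−M3)/(6·2)=-383/4080, b=Δ3−h3·(2M3+M4)/6=-64/255
t_q=17/4 → seg 1, τ=9/4; S=4+757/510·τ+-263/680·τ²+19/18360·τ³=46945/8704

  seg 0: a=0 b=2303/1020 c=0 d=-263/4080
  seg 1: a=4 b=757/510 c=-263/680 d=19/18360
  seg 2: a=5 b=-97/120 c=-77/204 d=1919/18360
  seg 3: a=2 b=-64/255 c=383/680 d=-383/4080
S(17/4) = 46945/8704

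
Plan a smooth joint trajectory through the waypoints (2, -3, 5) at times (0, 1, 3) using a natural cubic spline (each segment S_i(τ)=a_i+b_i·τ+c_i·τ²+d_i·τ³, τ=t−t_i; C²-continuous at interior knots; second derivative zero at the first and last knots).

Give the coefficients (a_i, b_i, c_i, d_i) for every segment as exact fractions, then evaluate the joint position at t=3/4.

Δ: Δ0=-5, Δ1=4
row 1: diag=6, rhs=54; c'=1/3, d'=9
back: M1=9
M: M0=0, M1=9, M2=0
seg 0: a=2, c=M0/2=0, d=(M1−M0)/(6·1)=3/2, b=Δ0−h0·(2M0+M1)/6=-13/2
seg 1: a=-3, c=M1/2=9/2, d=(M2−M1)/(6·2)=-3/4, b=Δ1−h1·(2M1+M2)/6=-2
t_q=3/4 → seg 0, τ=3/4; S=2+-13/2·τ+0·τ²+3/2·τ³=-287/128

  seg 0: a=2 b=-13/2 c=0 d=3/2
  seg 1: a=-3 b=-2 c=9/2 d=-3/4
S(3/4) = -287/128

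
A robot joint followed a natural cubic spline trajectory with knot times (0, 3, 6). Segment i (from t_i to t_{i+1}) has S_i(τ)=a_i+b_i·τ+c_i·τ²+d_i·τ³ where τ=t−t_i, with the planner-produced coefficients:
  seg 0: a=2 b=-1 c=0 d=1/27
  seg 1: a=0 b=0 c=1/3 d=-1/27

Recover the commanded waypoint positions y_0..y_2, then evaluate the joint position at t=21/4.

y_0 = S_0(0) = a_0 = 2
y_1 = S_1(0) = a_1 = 0
y_2 = S_1(3) = 2
t_q=21/4 is in segment 1 (τ=9/4); S_1(τ)=81/64

y_0=2 y_1=0 y_2=2
S(21/4) = 81/64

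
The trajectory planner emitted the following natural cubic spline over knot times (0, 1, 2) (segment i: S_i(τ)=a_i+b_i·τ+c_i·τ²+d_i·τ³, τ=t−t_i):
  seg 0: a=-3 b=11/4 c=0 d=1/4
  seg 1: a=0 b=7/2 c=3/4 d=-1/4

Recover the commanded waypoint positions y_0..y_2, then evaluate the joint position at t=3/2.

y_0=-3 y_1=0 y_2=4
S(3/2) = 61/32

y_0 = S_0(0) = a_0 = -3
y_1 = S_1(0) = a_1 = 0
y_2 = S_1(1) = 4
t_q=3/2 is in segment 1 (τ=1/2); S_1(τ)=61/32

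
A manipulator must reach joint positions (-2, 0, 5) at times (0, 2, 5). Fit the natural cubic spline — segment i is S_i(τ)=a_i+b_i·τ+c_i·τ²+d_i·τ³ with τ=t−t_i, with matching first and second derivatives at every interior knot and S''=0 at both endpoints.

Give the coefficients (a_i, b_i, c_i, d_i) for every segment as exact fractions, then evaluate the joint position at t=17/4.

  seg 0: a=-2 b=13/15 c=0 d=1/30
  seg 1: a=0 b=19/15 c=1/5 d=-1/45
S(17/4) = 231/64

Δ: Δ0=1, Δ1=5/3
row 1: diag=10, rhs=4; c'=3/10, d'=2/5
back: M1=2/5
M: M0=0, M1=2/5, M2=0
seg 0: a=-2, c=M0/2=0, d=(M1−M0)/(6·2)=1/30, b=Δ0−h0·(2M0+M1)/6=13/15
seg 1: a=0, c=M1/2=1/5, d=(M2−M1)/(6·3)=-1/45, b=Δ1−h1·(2M1+M2)/6=19/15
t_q=17/4 → seg 1, τ=9/4; S=0+19/15·τ+1/5·τ²+-1/45·τ³=231/64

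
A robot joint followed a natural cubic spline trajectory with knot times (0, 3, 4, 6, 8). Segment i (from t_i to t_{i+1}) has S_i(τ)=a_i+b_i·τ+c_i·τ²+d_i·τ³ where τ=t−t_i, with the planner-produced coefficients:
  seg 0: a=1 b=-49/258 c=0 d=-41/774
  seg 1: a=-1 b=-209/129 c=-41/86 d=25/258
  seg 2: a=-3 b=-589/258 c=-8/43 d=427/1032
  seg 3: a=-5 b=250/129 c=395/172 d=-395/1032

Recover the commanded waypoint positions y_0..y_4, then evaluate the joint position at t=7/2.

y_0=1 y_1=-1 y_2=-3 y_3=-5 y_4=5
S(7/2) = -1319/688

y_0 = S_0(0) = a_0 = 1
y_1 = S_1(0) = a_1 = -1
y_2 = S_2(0) = a_2 = -3
y_3 = S_3(0) = a_3 = -5
y_4 = S_3(2) = 5
t_q=7/2 is in segment 1 (τ=1/2); S_1(τ)=-1319/688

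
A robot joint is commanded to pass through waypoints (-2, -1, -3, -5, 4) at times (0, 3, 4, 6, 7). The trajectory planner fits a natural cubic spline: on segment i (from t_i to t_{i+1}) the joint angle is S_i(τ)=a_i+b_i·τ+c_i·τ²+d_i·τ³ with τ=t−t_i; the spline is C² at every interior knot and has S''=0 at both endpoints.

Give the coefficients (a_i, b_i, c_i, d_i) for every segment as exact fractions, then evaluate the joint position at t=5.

Δ: Δ0=1/3, Δ1=-2, Δ2=-1, Δ3=9
row 1: diag=8, rhs=-14; c'=1/8, d'=-7/4
row 2: denom=6−1·1/8=47/8; d'=(6−1·-7/4)/(47/8)=62/47
row 3: denom=6−2·16/47=250/47; d'=(60−2·62/47)/(250/47)=1348/125
back: M3=1348/125
back: M2=62/47−16/47·1348/125=-294/125
back: M1=-7/4−1/8·-294/125=-182/125
M: M0=0, M1=-182/125, M2=-294/125, M3=1348/125, M4=0
seg 0: a=-2, c=M0/2=0, d=(M1−M0)/(6·3)=-91/1125, b=Δ0−h0·(2M0+M1)/6=398/375
seg 1: a=-1, c=M1/2=-91/125, d=(M2−M1)/(6·1)=-56/375, b=Δ1−h1·(2M1+M2)/6=-421/375
seg 2: a=-3, c=M2/2=-147/125, d=(M3−M2)/(6·2)=821/750, b=Δ2−h2·(2M2+M3)/6=-227/75
seg 3: a=-5, c=M3/2=674/125, d=(M4−M3)/(6·1)=-674/375, b=Δ3−h3·(2M3+M4)/6=2027/375
t_q=5 → seg 2, τ=1; S=-3+-227/75·τ+-147/125·τ²+821/750·τ³=-1527/250

  seg 0: a=-2 b=398/375 c=0 d=-91/1125
  seg 1: a=-1 b=-421/375 c=-91/125 d=-56/375
  seg 2: a=-3 b=-227/75 c=-147/125 d=821/750
  seg 3: a=-5 b=2027/375 c=674/125 d=-674/375
S(5) = -1527/250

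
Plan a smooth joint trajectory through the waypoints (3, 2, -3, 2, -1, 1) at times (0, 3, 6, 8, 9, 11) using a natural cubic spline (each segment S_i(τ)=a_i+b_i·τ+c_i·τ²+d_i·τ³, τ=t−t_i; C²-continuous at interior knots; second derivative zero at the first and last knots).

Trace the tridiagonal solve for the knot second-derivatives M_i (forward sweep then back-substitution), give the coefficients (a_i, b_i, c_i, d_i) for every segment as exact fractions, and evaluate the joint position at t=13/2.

  seg 0: a=3 b=1389/2398 c=0 d=-6565/64746
  seg 1: a=2 b=-2588/1199 c=-6565/7194 d=23233/64746
  seg 2: a=-3 b=4927/2398 c=2778/1199 d=-2511/2398
  seg 3: a=2 b=-271/218 c=-4755/1199 d=5297/2398
  seg 4: a=-1 b=-3055/1199 c=6381/2398 d=-2127/4796
S(13/2) = -29243/19184

Δ: Δ0=-1/3, Δ1=-5/3, Δ2=5/2, Δ3=-3, Δ4=1
row 1: diag=12, rhs=-8; c'=1/4, d'=-2/3
row 2: denom=10−3·1/4=37/4; d'=(25−3·-2/3)/(37/4)=108/37
row 3: denom=6−2·8/37=206/37; d'=(-33−2·108/37)/(206/37)=-1437/206
row 4: denom=6−1·37/206=1199/206; d'=(24−1·-1437/206)/(1199/206)=6381/1199
back: M4=6381/1199
back: M3=-1437/206−37/206·6381/1199=-9510/1199
back: M2=108/37−8/37·-9510/1199=5556/1199
back: M1=-2/3−1/4·5556/1199=-6565/3597
M: M0=0, M1=-6565/3597, M2=5556/1199, M3=-9510/1199, M4=6381/1199, M5=0
seg 0: a=3, c=M0/2=0, d=(M1−M0)/(6·3)=-6565/64746, b=Δ0−h0·(2M0+M1)/6=1389/2398
seg 1: a=2, c=M1/2=-6565/7194, d=(M2−M1)/(6·3)=23233/64746, b=Δ1−h1·(2M1+M2)/6=-2588/1199
seg 2: a=-3, c=M2/2=2778/1199, d=(M3−M2)/(6·2)=-2511/2398, b=Δ2−h2·(2M2+M3)/6=4927/2398
seg 3: a=2, c=M3/2=-4755/1199, d=(M4−M3)/(6·1)=5297/2398, b=Δ3−h3·(2M3+M4)/6=-271/218
seg 4: a=-1, c=M4/2=6381/2398, d=(M5−M4)/(6·2)=-2127/4796, b=Δ4−h4·(2M4+M5)/6=-3055/1199
t_q=13/2 → seg 2, τ=1/2; S=-3+4927/2398·τ+2778/1199·τ²+-2511/2398·τ³=-29243/19184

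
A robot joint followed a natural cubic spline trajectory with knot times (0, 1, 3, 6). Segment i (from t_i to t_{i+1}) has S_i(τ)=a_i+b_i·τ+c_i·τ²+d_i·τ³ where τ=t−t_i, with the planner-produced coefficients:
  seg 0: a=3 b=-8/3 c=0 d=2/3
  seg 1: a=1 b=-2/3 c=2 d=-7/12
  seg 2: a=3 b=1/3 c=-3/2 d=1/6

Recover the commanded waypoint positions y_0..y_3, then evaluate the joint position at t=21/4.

y_0=3 y_1=1 y_2=3 y_3=-5
S(21/4) = -249/128

y_0 = S_0(0) = a_0 = 3
y_1 = S_1(0) = a_1 = 1
y_2 = S_2(0) = a_2 = 3
y_3 = S_2(3) = -5
t_q=21/4 is in segment 2 (τ=9/4); S_2(τ)=-249/128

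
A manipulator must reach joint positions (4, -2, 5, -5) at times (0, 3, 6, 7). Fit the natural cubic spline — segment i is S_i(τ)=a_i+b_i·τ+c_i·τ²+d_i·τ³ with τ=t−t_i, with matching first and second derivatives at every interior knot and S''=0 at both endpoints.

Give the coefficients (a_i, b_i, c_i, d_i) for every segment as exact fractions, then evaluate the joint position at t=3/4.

Δ: Δ0=-2, Δ1=7/3, Δ2=-10
row 1: diag=12, rhs=26; c'=1/4, d'=13/6
row 2: denom=8−3·1/4=29/4; d'=(-74−3·13/6)/(29/4)=-322/29
back: M2=-322/29
back: M1=13/6−1/4·-322/29=430/87
M: M0=0, M1=430/87, M2=-322/29, M3=0
seg 0: a=4, c=M0/2=0, d=(M1−M0)/(6·3)=215/783, b=Δ0−h0·(2M0+M1)/6=-389/87
seg 1: a=-2, c=M1/2=215/87, d=(M2−M1)/(6·3)=-698/783, b=Δ1−h1·(2M1+M2)/6=256/87
seg 2: a=5, c=M2/2=-161/29, d=(M3−M2)/(6·1)=161/87, b=Δ2−h2·(2M2+M3)/6=-548/87
t_q=3/4 → seg 0, τ=3/4; S=4+-389/87·τ+0·τ²+215/783·τ³=1415/1856

  seg 0: a=4 b=-389/87 c=0 d=215/783
  seg 1: a=-2 b=256/87 c=215/87 d=-698/783
  seg 2: a=5 b=-548/87 c=-161/29 d=161/87
S(3/4) = 1415/1856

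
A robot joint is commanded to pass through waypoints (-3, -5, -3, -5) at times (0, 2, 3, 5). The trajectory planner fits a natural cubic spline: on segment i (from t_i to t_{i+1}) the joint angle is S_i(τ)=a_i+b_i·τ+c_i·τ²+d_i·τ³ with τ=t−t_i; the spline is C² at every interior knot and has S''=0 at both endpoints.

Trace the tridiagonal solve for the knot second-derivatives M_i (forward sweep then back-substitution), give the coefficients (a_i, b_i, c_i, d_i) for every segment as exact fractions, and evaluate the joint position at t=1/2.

Δ: Δ0=-1, Δ1=2, Δ2=-1
row 1: diag=6, rhs=18; c'=1/6, d'=3
row 2: denom=6−1·1/6=35/6; d'=(-18−1·3)/(35/6)=-18/5
back: M2=-18/5
back: M1=3−1/6·-18/5=18/5
M: M0=0, M1=18/5, M2=-18/5, M3=0
seg 0: a=-3, c=M0/2=0, d=(M1−M0)/(6·2)=3/10, b=Δ0−h0·(2M0+M1)/6=-11/5
seg 1: a=-5, c=M1/2=9/5, d=(M2−M1)/(6·1)=-6/5, b=Δ1−h1·(2M1+M2)/6=7/5
seg 2: a=-3, c=M2/2=-9/5, d=(M3−M2)/(6·2)=3/10, b=Δ2−h2·(2M2+M3)/6=7/5
t_q=1/2 → seg 0, τ=1/2; S=-3+-11/5·τ+0·τ²+3/10·τ³=-65/16

  seg 0: a=-3 b=-11/5 c=0 d=3/10
  seg 1: a=-5 b=7/5 c=9/5 d=-6/5
  seg 2: a=-3 b=7/5 c=-9/5 d=3/10
S(1/2) = -65/16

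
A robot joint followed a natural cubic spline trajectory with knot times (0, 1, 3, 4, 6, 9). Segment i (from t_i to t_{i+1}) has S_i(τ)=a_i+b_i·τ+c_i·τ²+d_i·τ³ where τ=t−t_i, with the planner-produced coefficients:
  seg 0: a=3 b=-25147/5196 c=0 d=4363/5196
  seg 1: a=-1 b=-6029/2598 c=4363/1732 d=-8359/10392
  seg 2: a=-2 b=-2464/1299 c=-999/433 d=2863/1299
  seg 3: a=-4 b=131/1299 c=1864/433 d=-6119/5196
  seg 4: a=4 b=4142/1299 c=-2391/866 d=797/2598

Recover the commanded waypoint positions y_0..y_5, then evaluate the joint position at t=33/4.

y_0=3 y_1=-1 y_2=-2 y_3=-4 y_4=4 y_5=-3
S(33/4) = 38315/55424

y_0 = S_0(0) = a_0 = 3
y_1 = S_1(0) = a_1 = -1
y_2 = S_2(0) = a_2 = -2
y_3 = S_3(0) = a_3 = -4
y_4 = S_4(0) = a_4 = 4
y_5 = S_4(3) = -3
t_q=33/4 is in segment 4 (τ=9/4); S_4(τ)=38315/55424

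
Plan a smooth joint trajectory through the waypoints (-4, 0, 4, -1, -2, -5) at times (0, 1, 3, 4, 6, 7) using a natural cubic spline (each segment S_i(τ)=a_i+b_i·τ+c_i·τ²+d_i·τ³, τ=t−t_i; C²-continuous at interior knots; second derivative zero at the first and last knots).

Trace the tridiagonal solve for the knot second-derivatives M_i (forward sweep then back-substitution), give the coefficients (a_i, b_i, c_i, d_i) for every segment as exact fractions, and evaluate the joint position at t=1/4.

Δ: Δ0=4, Δ1=2, Δ2=-5, Δ3=-1/2, Δ4=-3
row 1: diag=6, rhs=-12; c'=1/3, d'=-2
row 2: denom=6−2·1/3=16/3; d'=(-42−2·-2)/(16/3)=-57/8
row 3: denom=6−1·3/16=93/16; d'=(27−1·-57/8)/(93/16)=182/31
row 4: denom=6−2·32/93=494/93; d'=(-15−2·182/31)/(494/93)=-2487/494
back: M4=-2487/494
back: M3=182/31−32/93·-2487/494=1878/247
back: M2=-57/8−3/16·1878/247=-2112/247
back: M1=-2−1/3·-2112/247=210/247
M: M0=0, M1=210/247, M2=-2112/247, M3=1878/247, M4=-2487/494, M5=0
seg 0: a=-4, c=M0/2=0, d=(M1−M0)/(6·1)=35/247, b=Δ0−h0·(2M0+M1)/6=953/247
seg 1: a=0, c=M1/2=105/247, d=(M2−M1)/(6·2)=-387/494, b=Δ1−h1·(2M1+M2)/6=1058/247
seg 2: a=4, c=M2/2=-1056/247, d=(M3−M2)/(6·1)=35/13, b=Δ2−h2·(2M2+M3)/6=-844/247
seg 3: a=-1, c=M3/2=939/247, d=(M4−M3)/(6·2)=-2081/1976, b=Δ3−h3·(2M3+M4)/6=-961/247
seg 4: a=-2, c=M4/2=-2487/988, d=(M5−M4)/(6·1)=829/988, b=Δ4−h4·(2M4+M5)/6=-653/494
t_q=1/4 → seg 0, τ=1/4; S=-4+953/247·τ+0·τ²+35/247·τ³=-47949/15808

  seg 0: a=-4 b=953/247 c=0 d=35/247
  seg 1: a=0 b=1058/247 c=105/247 d=-387/494
  seg 2: a=4 b=-844/247 c=-1056/247 d=35/13
  seg 3: a=-1 b=-961/247 c=939/247 d=-2081/1976
  seg 4: a=-2 b=-653/494 c=-2487/988 d=829/988
S(1/4) = -47949/15808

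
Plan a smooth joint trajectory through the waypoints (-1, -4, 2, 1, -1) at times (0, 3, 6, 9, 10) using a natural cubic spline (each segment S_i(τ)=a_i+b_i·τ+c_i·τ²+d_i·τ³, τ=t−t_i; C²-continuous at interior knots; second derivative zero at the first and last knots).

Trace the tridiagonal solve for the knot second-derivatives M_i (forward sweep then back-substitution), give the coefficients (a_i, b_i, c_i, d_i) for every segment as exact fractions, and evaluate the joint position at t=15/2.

Δ: Δ0=-1, Δ1=2, Δ2=-1/3, Δ3=-2
row 1: diag=12, rhs=18; c'=1/4, d'=3/2
row 2: denom=12−3·1/4=45/4; d'=(-14−3·3/2)/(45/4)=-74/45
row 3: denom=8−3·4/15=36/5; d'=(-10−3·-74/45)/(36/5)=-19/27
back: M3=-19/27
back: M2=-74/45−4/15·-19/27=-118/81
back: M1=3/2−1/4·-118/81=151/81
M: M0=0, M1=151/81, M2=-118/81, M3=-19/27, M4=0
seg 0: a=-1, c=M0/2=0, d=(M1−M0)/(6·3)=151/1458, b=Δ0−h0·(2M0+M1)/6=-313/162
seg 1: a=-4, c=M1/2=151/162, d=(M2−M1)/(6·3)=-269/1458, b=Δ1−h1·(2M1+M2)/6=70/81
seg 2: a=2, c=M2/2=-59/81, d=(M3−M2)/(6·3)=61/1458, b=Δ2−h2·(2M2+M3)/6=239/162
seg 3: a=1, c=M3/2=-19/54, d=(M4−M3)/(6·1)=19/162, b=Δ3−h3·(2M3+M4)/6=-143/81
t_q=15/2 → seg 2, τ=3/2; S=2+239/162·τ+-59/81·τ²+61/1458·τ³=391/144

  seg 0: a=-1 b=-313/162 c=0 d=151/1458
  seg 1: a=-4 b=70/81 c=151/162 d=-269/1458
  seg 2: a=2 b=239/162 c=-59/81 d=61/1458
  seg 3: a=1 b=-143/81 c=-19/54 d=19/162
S(15/2) = 391/144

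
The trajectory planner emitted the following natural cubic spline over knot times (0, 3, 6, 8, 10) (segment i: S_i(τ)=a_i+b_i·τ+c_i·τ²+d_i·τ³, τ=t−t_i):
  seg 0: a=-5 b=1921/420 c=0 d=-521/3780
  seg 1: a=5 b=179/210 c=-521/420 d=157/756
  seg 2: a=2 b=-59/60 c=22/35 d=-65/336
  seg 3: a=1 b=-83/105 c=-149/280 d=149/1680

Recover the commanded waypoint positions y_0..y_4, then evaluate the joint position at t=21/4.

y_0=-5 y_1=5 y_2=2 y_3=1 y_4=-2
S(21/4) = 26911/8960

y_0 = S_0(0) = a_0 = -5
y_1 = S_1(0) = a_1 = 5
y_2 = S_2(0) = a_2 = 2
y_3 = S_3(0) = a_3 = 1
y_4 = S_3(2) = -2
t_q=21/4 is in segment 1 (τ=9/4); S_1(τ)=26911/8960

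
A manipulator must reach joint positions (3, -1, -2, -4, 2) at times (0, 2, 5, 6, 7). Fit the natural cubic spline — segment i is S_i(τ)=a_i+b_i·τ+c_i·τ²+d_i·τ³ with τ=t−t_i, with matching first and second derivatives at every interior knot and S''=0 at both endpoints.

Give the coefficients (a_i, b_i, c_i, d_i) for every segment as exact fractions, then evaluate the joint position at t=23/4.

  seg 0: a=3 b=-1109/411 c=0 d=287/1644
  seg 1: a=-1 b=-248/411 c=287/274 d=-787/2466
  seg 2: a=-2 b=-2413/822 c=-250/137 d=2269/822
  seg 3: a=-4 b=697/411 c=1769/274 d=-1769/822
S(23/4) = -71259/17536

Δ: Δ0=-2, Δ1=-1/3, Δ2=-2, Δ3=6
row 1: diag=10, rhs=10; c'=3/10, d'=1
row 2: denom=8−3·3/10=71/10; d'=(-10−3·1)/(71/10)=-130/71
row 3: denom=4−1·10/71=274/71; d'=(48−1·-130/71)/(274/71)=1769/137
back: M3=1769/137
back: M2=-130/71−10/71·1769/137=-500/137
back: M1=1−3/10·-500/137=287/137
M: M0=0, M1=287/137, M2=-500/137, M3=1769/137, M4=0
seg 0: a=3, c=M0/2=0, d=(M1−M0)/(6·2)=287/1644, b=Δ0−h0·(2M0+M1)/6=-1109/411
seg 1: a=-1, c=M1/2=287/274, d=(M2−M1)/(6·3)=-787/2466, b=Δ1−h1·(2M1+M2)/6=-248/411
seg 2: a=-2, c=M2/2=-250/137, d=(M3−M2)/(6·1)=2269/822, b=Δ2−h2·(2M2+M3)/6=-2413/822
seg 3: a=-4, c=M3/2=1769/274, d=(M4−M3)/(6·1)=-1769/822, b=Δ3−h3·(2M3+M4)/6=697/411
t_q=23/4 → seg 2, τ=3/4; S=-2+-2413/822·τ+-250/137·τ²+2269/822·τ³=-71259/17536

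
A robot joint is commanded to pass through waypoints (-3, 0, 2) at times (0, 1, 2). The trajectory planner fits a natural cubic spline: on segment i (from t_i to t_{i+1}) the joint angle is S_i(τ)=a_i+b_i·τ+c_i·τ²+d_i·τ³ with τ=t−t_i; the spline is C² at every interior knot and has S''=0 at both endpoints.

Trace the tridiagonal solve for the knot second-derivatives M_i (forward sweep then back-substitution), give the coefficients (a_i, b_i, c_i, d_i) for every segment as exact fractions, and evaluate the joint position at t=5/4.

Δ: Δ0=3, Δ1=2
row 1: diag=4, rhs=-6; c'=1/4, d'=-3/2
back: M1=-3/2
M: M0=0, M1=-3/2, M2=0
seg 0: a=-3, c=M0/2=0, d=(M1−M0)/(6·1)=-1/4, b=Δ0−h0·(2M0+M1)/6=13/4
seg 1: a=0, c=M1/2=-3/4, d=(M2−M1)/(6·1)=1/4, b=Δ1−h1·(2M1+M2)/6=5/2
t_q=5/4 → seg 1, τ=1/4; S=0+5/2·τ+-3/4·τ²+1/4·τ³=149/256

  seg 0: a=-3 b=13/4 c=0 d=-1/4
  seg 1: a=0 b=5/2 c=-3/4 d=1/4
S(5/4) = 149/256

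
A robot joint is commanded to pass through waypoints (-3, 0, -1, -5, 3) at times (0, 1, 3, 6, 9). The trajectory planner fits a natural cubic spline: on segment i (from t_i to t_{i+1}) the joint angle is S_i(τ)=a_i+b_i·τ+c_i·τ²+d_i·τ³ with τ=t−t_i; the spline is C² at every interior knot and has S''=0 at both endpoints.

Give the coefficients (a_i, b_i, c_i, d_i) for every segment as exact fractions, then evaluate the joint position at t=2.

Δ: Δ0=3, Δ1=-1/2, Δ2=-4/3, Δ3=8/3
row 1: diag=6, rhs=-21; c'=1/3, d'=-7/2
row 2: denom=10−2·1/3=28/3; d'=(-5−2·-7/2)/(28/3)=3/14
row 3: denom=12−3·9/28=309/28; d'=(24−3·3/14)/(309/28)=218/103
back: M3=218/103
back: M2=3/14−9/28·218/103=-48/103
back: M1=-7/2−1/3·-48/103=-689/206
M: M0=0, M1=-689/206, M2=-48/103, M3=218/103, M4=0
seg 0: a=-3, c=M0/2=0, d=(M1−M0)/(6·1)=-689/1236, b=Δ0−h0·(2M0+M1)/6=4397/1236
seg 1: a=0, c=M1/2=-689/412, d=(M2−M1)/(6·2)=593/2472, b=Δ1−h1·(2M1+M2)/6=1165/618
seg 2: a=-1, c=M2/2=-24/103, d=(M3−M2)/(6·3)=133/927, b=Δ2−h2·(2M2+M3)/6=-595/309
seg 3: a=-5, c=M3/2=109/103, d=(M4−M3)/(6·3)=-109/927, b=Δ3−h3·(2M3+M4)/6=170/309
t_q=2 → seg 1, τ=1; S=0+1165/618·τ+-689/412·τ²+593/2472·τ³=373/824

  seg 0: a=-3 b=4397/1236 c=0 d=-689/1236
  seg 1: a=0 b=1165/618 c=-689/412 d=593/2472
  seg 2: a=-1 b=-595/309 c=-24/103 d=133/927
  seg 3: a=-5 b=170/309 c=109/103 d=-109/927
S(2) = 373/824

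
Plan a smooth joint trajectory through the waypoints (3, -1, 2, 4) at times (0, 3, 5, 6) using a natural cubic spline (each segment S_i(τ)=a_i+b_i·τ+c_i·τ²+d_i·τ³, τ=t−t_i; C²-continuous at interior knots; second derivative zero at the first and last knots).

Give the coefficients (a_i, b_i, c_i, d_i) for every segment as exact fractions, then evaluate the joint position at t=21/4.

Δ: Δ0=-4/3, Δ1=3/2, Δ2=2
row 1: diag=10, rhs=17; c'=1/5, d'=17/10
row 2: denom=6−2·1/5=28/5; d'=(3−2·17/10)/(28/5)=-1/14
back: M2=-1/14
back: M1=17/10−1/5·-1/14=12/7
M: M0=0, M1=12/7, M2=-1/14, M3=0
seg 0: a=3, c=M0/2=0, d=(M1−M0)/(6·3)=2/21, b=Δ0−h0·(2M0+M1)/6=-46/21
seg 1: a=-1, c=M1/2=6/7, d=(M2−M1)/(6·2)=-25/168, b=Δ1−h1·(2M1+M2)/6=8/21
seg 2: a=2, c=M2/2=-1/28, d=(M3−M2)/(6·1)=1/84, b=Δ2−h2·(2M2+M3)/6=85/42
t_q=21/4 → seg 2, τ=1/4; S=2+85/42·τ+-1/28·τ²+1/84·τ³=641/256

  seg 0: a=3 b=-46/21 c=0 d=2/21
  seg 1: a=-1 b=8/21 c=6/7 d=-25/168
  seg 2: a=2 b=85/42 c=-1/28 d=1/84
S(21/4) = 641/256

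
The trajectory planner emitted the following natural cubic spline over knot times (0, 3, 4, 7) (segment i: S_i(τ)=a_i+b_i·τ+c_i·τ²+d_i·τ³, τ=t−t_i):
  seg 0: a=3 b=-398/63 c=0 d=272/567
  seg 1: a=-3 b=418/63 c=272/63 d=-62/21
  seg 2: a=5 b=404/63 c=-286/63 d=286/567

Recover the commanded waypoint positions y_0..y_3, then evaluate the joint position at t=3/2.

y_0 = S_0(0) = a_0 = 3
y_1 = S_1(0) = a_1 = -3
y_2 = S_2(0) = a_2 = 5
y_3 = S_2(3) = -3
t_q=3/2 is in segment 0 (τ=3/2); S_0(τ)=-34/7

y_0=3 y_1=-3 y_2=5 y_3=-3
S(3/2) = -34/7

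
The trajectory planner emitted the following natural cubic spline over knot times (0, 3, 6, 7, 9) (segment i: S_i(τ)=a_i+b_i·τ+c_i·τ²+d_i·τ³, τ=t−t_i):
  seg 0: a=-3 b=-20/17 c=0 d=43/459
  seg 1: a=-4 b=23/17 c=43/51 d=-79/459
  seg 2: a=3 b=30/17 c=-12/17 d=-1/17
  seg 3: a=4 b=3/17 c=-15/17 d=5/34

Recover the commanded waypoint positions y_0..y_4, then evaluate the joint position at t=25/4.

y_0 = S_0(0) = a_0 = -3
y_1 = S_1(0) = a_1 = -4
y_2 = S_2(0) = a_2 = 3
y_3 = S_3(0) = a_3 = 4
y_4 = S_3(2) = 2
t_q=25/4 is in segment 2 (τ=1/4); S_2(τ)=3695/1088

y_0=-3 y_1=-4 y_2=3 y_3=4 y_4=2
S(25/4) = 3695/1088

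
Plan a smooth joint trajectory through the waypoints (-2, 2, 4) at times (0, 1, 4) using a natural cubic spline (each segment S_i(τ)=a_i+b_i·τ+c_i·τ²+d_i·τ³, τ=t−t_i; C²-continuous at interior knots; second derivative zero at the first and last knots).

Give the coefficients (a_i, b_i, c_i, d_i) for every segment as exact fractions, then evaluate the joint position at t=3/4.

  seg 0: a=-2 b=53/12 c=0 d=-5/12
  seg 1: a=2 b=19/6 c=-5/4 d=5/36
S(3/4) = 291/256

Δ: Δ0=4, Δ1=2/3
row 1: diag=8, rhs=-20; c'=3/8, d'=-5/2
back: M1=-5/2
M: M0=0, M1=-5/2, M2=0
seg 0: a=-2, c=M0/2=0, d=(M1−M0)/(6·1)=-5/12, b=Δ0−h0·(2M0+M1)/6=53/12
seg 1: a=2, c=M1/2=-5/4, d=(M2−M1)/(6·3)=5/36, b=Δ1−h1·(2M1+M2)/6=19/6
t_q=3/4 → seg 0, τ=3/4; S=-2+53/12·τ+0·τ²+-5/12·τ³=291/256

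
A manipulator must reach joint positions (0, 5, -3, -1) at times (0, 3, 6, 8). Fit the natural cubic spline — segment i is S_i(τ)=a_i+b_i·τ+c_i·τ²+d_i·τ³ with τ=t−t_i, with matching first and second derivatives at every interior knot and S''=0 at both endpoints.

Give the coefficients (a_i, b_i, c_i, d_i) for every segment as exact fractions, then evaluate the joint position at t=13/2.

  seg 0: a=0 b=116/37 c=0 d=-163/999
  seg 1: a=5 b=-47/37 c=-163/111 d=334/999
  seg 2: a=-3 b=-39/37 c=57/37 d=-19/74
S(13/2) = -1879/592

Δ: Δ0=5/3, Δ1=-8/3, Δ2=1
row 1: diag=12, rhs=-26; c'=1/4, d'=-13/6
row 2: denom=10−3·1/4=37/4; d'=(22−3·-13/6)/(37/4)=114/37
back: M2=114/37
back: M1=-13/6−1/4·114/37=-326/111
M: M0=0, M1=-326/111, M2=114/37, M3=0
seg 0: a=0, c=M0/2=0, d=(M1−M0)/(6·3)=-163/999, b=Δ0−h0·(2M0+M1)/6=116/37
seg 1: a=5, c=M1/2=-163/111, d=(M2−M1)/(6·3)=334/999, b=Δ1−h1·(2M1+M2)/6=-47/37
seg 2: a=-3, c=M2/2=57/37, d=(M3−M2)/(6·2)=-19/74, b=Δ2−h2·(2M2+M3)/6=-39/37
t_q=13/2 → seg 2, τ=1/2; S=-3+-39/37·τ+57/37·τ²+-19/74·τ³=-1879/592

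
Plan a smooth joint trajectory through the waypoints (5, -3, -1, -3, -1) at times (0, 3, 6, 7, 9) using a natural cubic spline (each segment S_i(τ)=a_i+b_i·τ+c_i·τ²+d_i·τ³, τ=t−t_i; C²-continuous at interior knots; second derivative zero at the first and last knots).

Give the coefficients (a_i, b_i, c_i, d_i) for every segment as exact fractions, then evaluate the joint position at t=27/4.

Δ: Δ0=-8/3, Δ1=2/3, Δ2=-2, Δ3=1
row 1: diag=12, rhs=20; c'=1/4, d'=5/3
row 2: denom=8−3·1/4=29/4; d'=(-16−3·5/3)/(29/4)=-84/29
row 3: denom=6−1·4/29=170/29; d'=(18−1·-84/29)/(170/29)=303/85
back: M3=303/85
back: M2=-84/29−4/29·303/85=-288/85
back: M1=5/3−1/4·-288/85=641/255
M: M0=0, M1=641/255, M2=-288/85, M3=303/85, M4=0
seg 0: a=5, c=M0/2=0, d=(M1−M0)/(6·3)=641/4590, b=Δ0−h0·(2M0+M1)/6=-667/170
seg 1: a=-3, c=M1/2=641/510, d=(M2−M1)/(6·3)=-301/918, b=Δ1−h1·(2M1+M2)/6=-13/85
seg 2: a=-1, c=M2/2=-144/85, d=(M3−M2)/(6·1)=197/170, b=Δ2−h2·(2M2+M3)/6=-249/170
seg 3: a=-3, c=M3/2=303/170, d=(M4−M3)/(6·2)=-101/340, b=Δ3−h3·(2M3+M4)/6=-117/85
t_q=27/4 → seg 2, τ=3/4; S=-1+-249/170·τ+-144/85·τ²+197/170·τ³=-27881/10880

  seg 0: a=5 b=-667/170 c=0 d=641/4590
  seg 1: a=-3 b=-13/85 c=641/510 d=-301/918
  seg 2: a=-1 b=-249/170 c=-144/85 d=197/170
  seg 3: a=-3 b=-117/85 c=303/170 d=-101/340
S(27/4) = -27881/10880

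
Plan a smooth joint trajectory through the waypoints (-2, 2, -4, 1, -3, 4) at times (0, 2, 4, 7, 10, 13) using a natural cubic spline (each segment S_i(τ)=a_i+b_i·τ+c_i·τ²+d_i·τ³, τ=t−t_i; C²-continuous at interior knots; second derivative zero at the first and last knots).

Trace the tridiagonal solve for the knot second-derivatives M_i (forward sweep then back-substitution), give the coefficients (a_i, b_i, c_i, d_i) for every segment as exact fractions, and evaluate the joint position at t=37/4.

Δ: Δ0=2, Δ1=-3, Δ2=5/3, Δ3=-4/3, Δ4=7/3
row 1: diag=8, rhs=-30; c'=1/4, d'=-15/4
row 2: denom=10−2·1/4=19/2; d'=(28−2·-15/4)/(19/2)=71/19
row 3: denom=12−3·6/19=210/19; d'=(-18−3·71/19)/(210/19)=-37/14
row 4: denom=12−3·19/70=783/70; d'=(22−3·-37/14)/(783/70)=2095/783
back: M4=2095/783
back: M3=-37/14−19/70·2095/783=-2638/783
back: M2=71/19−6/19·-2638/783=1253/261
back: M1=-15/4−1/4·1253/261=-1292/261
M: M0=0, M1=-1292/261, M2=1253/261, M3=-2638/783, M4=2095/783, M5=0
seg 0: a=-2, c=M0/2=0, d=(M1−M0)/(6·2)=-323/783, b=Δ0−h0·(2M0+M1)/6=2858/783
seg 1: a=2, c=M1/2=-646/261, d=(M2−M1)/(6·2)=2545/3132, b=Δ1−h1·(2M1+M2)/6=-1018/783
seg 2: a=-4, c=M2/2=1253/522, d=(M3−M2)/(6·3)=-6397/14094, b=Δ2−h2·(2M2+M3)/6=-1135/783
seg 3: a=1, c=M3/2=-1319/783, d=(M4−M3)/(6·3)=4733/14094, b=Δ3−h3·(2M3+M4)/6=1093/1566
seg 4: a=-3, c=M4/2=2095/1566, d=(M5−M4)/(6·3)=-2095/14094, b=Δ4−h4·(2M4+M5)/6=-268/783
t_q=37/4 → seg 3, τ=9/4; S=1+1093/1566·τ+-1319/783·τ²+4733/14094·τ³=-23747/11136

  seg 0: a=-2 b=2858/783 c=0 d=-323/783
  seg 1: a=2 b=-1018/783 c=-646/261 d=2545/3132
  seg 2: a=-4 b=-1135/783 c=1253/522 d=-6397/14094
  seg 3: a=1 b=1093/1566 c=-1319/783 d=4733/14094
  seg 4: a=-3 b=-268/783 c=2095/1566 d=-2095/14094
S(37/4) = -23747/11136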